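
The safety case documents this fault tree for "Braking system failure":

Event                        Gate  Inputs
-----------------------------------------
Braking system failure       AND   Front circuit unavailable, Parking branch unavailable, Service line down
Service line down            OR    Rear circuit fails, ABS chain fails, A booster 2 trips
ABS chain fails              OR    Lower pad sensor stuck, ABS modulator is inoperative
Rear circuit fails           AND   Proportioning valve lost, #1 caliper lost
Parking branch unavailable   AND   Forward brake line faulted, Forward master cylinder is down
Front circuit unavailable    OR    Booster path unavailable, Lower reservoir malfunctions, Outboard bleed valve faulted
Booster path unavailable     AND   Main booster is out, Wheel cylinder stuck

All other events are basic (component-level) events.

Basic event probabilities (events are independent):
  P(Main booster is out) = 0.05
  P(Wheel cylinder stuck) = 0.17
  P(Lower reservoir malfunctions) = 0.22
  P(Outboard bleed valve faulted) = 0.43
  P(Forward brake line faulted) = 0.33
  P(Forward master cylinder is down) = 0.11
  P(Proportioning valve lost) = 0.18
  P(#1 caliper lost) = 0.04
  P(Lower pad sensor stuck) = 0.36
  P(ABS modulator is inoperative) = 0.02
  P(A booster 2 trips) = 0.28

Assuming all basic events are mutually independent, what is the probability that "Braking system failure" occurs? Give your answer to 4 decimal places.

0.0112

P(Booster path unavailable) [AND] = 0.05 × 0.17 = 0.008500
P(Front circuit unavailable) [OR] = 1 − (1−0.008500) × (1−0.22) × (1−0.43) = 0.559179
P(Parking branch unavailable) [AND] = 0.33 × 0.11 = 0.036300
P(Rear circuit fails) [AND] = 0.18 × 0.04 = 0.007200
P(ABS chain fails) [OR] = 1 − (1−0.36) × (1−0.02) = 0.372800
P(Service line down) [OR] = 1 − (1−0.007200) × (1−0.372800) × (1−0.28) = 0.551667
P(Braking system failure) [AND] = 0.559179 × 0.036300 × 0.551667 = 0.011198
Rounded to 4 decimal places: P(Braking system failure) ≈ 0.0112.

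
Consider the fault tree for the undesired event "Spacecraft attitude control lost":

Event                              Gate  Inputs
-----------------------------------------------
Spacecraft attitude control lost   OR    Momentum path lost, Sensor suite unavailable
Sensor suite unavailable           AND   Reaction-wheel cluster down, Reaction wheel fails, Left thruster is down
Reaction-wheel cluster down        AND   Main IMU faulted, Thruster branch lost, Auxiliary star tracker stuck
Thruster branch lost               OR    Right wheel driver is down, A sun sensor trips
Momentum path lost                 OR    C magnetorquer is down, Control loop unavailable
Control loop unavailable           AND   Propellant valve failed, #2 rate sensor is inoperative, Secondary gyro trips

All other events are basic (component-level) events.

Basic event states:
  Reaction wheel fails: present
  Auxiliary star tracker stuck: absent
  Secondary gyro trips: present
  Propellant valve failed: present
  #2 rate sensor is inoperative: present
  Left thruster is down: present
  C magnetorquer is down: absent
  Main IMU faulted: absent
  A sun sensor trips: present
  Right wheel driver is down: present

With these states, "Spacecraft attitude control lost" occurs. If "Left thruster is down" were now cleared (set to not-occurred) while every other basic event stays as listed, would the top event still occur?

Yes

Counterfactual: set "Left thruster is down" to not occurred.
Control loop unavailable [AND]: Propellant valve failed=occurs, #2 rate sensor is inoperative=occurs, Secondary gyro trips=occurs → all inputs occur → occurs.
Momentum path lost [OR]: C magnetorquer is down=not, Control loop unavailable=occurs → at least one input occurs → occurs.
Thruster branch lost [OR]: Right wheel driver is down=occurs, A sun sensor trips=occurs → at least one input occurs → occurs.
Reaction-wheel cluster down [AND]: Main IMU faulted=not, Thruster branch lost=occurs, Auxiliary star tracker stuck=not → not all inputs occur → does not occur.
Sensor suite unavailable [AND]: Reaction-wheel cluster down=not, Reaction wheel fails=occurs, Left thruster is down=not → not all inputs occur → does not occur.
Spacecraft attitude control lost [OR]: Momentum path lost=occurs, Sensor suite unavailable=not → at least one input occurs → occurs.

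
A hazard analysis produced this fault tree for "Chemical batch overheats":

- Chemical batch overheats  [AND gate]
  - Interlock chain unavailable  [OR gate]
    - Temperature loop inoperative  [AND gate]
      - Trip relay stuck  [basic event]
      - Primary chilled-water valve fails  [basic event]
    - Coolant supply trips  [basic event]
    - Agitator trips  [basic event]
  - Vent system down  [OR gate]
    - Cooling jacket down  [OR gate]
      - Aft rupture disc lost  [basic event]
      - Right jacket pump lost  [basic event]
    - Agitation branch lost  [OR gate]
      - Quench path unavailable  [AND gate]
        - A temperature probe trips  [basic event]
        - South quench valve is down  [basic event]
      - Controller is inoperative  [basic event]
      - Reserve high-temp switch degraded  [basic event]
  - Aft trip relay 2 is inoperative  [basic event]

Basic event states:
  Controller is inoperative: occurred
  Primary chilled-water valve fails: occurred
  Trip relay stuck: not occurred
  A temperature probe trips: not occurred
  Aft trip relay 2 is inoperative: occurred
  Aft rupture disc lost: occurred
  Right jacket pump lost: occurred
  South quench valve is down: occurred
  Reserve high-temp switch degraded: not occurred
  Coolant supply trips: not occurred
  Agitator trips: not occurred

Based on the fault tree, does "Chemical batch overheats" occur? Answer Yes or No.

Temperature loop inoperative [AND]: Trip relay stuck=not, Primary chilled-water valve fails=occurs → not all inputs occur → does not occur.
Interlock chain unavailable [OR]: Temperature loop inoperative=not, Coolant supply trips=not, Agitator trips=not → no input occurs → does not occur.
Cooling jacket down [OR]: Aft rupture disc lost=occurs, Right jacket pump lost=occurs → at least one input occurs → occurs.
Quench path unavailable [AND]: A temperature probe trips=not, South quench valve is down=occurs → not all inputs occur → does not occur.
Agitation branch lost [OR]: Quench path unavailable=not, Controller is inoperative=occurs, Reserve high-temp switch degraded=not → at least one input occurs → occurs.
Vent system down [OR]: Cooling jacket down=occurs, Agitation branch lost=occurs → at least one input occurs → occurs.
Chemical batch overheats [AND]: Interlock chain unavailable=not, Vent system down=occurs, Aft trip relay 2 is inoperative=occurs → not all inputs occur → does not occur.

No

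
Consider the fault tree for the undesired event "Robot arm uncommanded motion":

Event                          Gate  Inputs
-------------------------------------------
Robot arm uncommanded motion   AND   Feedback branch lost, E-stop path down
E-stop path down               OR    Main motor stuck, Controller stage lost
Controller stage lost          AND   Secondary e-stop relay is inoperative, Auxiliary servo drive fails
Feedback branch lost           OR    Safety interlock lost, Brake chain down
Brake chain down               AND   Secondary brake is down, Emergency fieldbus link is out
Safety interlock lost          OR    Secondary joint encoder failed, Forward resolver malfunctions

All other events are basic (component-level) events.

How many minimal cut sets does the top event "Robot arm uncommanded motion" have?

Safety interlock lost [OR]: union of children's cut sets → 2 cut set(s).
Brake chain down [AND]: one cut set from each child combined → 1 × 1 = 1 cut set(s).
Feedback branch lost [OR]: union of children's cut sets → 3 cut set(s).
Controller stage lost [AND]: one cut set from each child combined → 1 × 1 = 1 cut set(s).
E-stop path down [OR]: union of children's cut sets → 2 cut set(s).
Robot arm uncommanded motion [AND]: one cut set from each child combined → 3 × 2 = 6 cut set(s).
Minimal cut sets: {Main motor stuck, Secondary joint encoder failed}; {Auxiliary servo drive fails, Secondary e-stop relay is inoperative, Secondary joint encoder failed}; {Forward resolver malfunctions, Main motor stuck}; {Auxiliary servo drive fails, Forward resolver malfunctions, Secondary e-stop relay is inoperative}; {Emergency fieldbus link is out, Main motor stuck, Secondary brake is down}; {Auxiliary servo drive fails, Emergency fieldbus link is out, Secondary brake is down, Secondary e-stop relay is inoperative}.

6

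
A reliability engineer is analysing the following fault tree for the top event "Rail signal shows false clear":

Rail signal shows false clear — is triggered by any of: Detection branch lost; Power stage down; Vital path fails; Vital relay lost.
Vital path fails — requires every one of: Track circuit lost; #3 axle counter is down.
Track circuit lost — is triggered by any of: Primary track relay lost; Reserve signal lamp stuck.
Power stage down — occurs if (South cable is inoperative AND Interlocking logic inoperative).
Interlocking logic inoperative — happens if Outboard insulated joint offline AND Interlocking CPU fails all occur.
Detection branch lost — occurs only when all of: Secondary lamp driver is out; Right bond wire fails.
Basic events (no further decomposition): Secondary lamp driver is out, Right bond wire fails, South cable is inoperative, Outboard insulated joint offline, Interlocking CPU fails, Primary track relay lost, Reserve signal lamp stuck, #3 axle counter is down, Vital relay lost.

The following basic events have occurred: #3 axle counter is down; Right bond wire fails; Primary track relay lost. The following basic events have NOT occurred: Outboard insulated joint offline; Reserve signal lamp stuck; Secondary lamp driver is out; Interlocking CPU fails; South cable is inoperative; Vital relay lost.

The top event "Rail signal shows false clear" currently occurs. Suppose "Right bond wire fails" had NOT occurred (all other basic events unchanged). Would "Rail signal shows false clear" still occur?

Counterfactual: set "Right bond wire fails" to not occurred.
Detection branch lost [AND]: Secondary lamp driver is out=not, Right bond wire fails=not → not all inputs occur → does not occur.
Interlocking logic inoperative [AND]: Outboard insulated joint offline=not, Interlocking CPU fails=not → not all inputs occur → does not occur.
Power stage down [AND]: South cable is inoperative=not, Interlocking logic inoperative=not → not all inputs occur → does not occur.
Track circuit lost [OR]: Primary track relay lost=occurs, Reserve signal lamp stuck=not → at least one input occurs → occurs.
Vital path fails [AND]: Track circuit lost=occurs, #3 axle counter is down=occurs → all inputs occur → occurs.
Rail signal shows false clear [OR]: Detection branch lost=not, Power stage down=not, Vital path fails=occurs, Vital relay lost=not → at least one input occurs → occurs.

Yes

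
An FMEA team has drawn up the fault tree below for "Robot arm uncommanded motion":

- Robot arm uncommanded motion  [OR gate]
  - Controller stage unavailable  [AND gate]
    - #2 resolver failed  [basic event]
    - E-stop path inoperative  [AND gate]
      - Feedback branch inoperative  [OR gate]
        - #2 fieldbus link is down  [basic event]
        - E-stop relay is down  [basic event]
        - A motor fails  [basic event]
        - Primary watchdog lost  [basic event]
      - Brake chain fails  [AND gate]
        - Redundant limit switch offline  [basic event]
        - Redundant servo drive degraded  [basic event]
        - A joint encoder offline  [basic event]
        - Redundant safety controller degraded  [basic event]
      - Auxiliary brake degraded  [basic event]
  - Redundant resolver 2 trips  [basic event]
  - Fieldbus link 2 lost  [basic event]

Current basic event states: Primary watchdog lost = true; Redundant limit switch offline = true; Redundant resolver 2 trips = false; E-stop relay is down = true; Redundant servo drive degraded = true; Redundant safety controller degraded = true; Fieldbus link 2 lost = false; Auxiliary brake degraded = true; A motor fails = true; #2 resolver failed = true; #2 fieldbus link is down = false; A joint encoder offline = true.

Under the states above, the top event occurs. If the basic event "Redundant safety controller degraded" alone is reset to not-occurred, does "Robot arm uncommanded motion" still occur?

Counterfactual: set "Redundant safety controller degraded" to not occurred.
Feedback branch inoperative [OR]: #2 fieldbus link is down=not, E-stop relay is down=occurs, A motor fails=occurs, Primary watchdog lost=occurs → at least one input occurs → occurs.
Brake chain fails [AND]: Redundant limit switch offline=occurs, Redundant servo drive degraded=occurs, A joint encoder offline=occurs, Redundant safety controller degraded=not → not all inputs occur → does not occur.
E-stop path inoperative [AND]: Feedback branch inoperative=occurs, Brake chain fails=not, Auxiliary brake degraded=occurs → not all inputs occur → does not occur.
Controller stage unavailable [AND]: #2 resolver failed=occurs, E-stop path inoperative=not → not all inputs occur → does not occur.
Robot arm uncommanded motion [OR]: Controller stage unavailable=not, Redundant resolver 2 trips=not, Fieldbus link 2 lost=not → no input occurs → does not occur.

No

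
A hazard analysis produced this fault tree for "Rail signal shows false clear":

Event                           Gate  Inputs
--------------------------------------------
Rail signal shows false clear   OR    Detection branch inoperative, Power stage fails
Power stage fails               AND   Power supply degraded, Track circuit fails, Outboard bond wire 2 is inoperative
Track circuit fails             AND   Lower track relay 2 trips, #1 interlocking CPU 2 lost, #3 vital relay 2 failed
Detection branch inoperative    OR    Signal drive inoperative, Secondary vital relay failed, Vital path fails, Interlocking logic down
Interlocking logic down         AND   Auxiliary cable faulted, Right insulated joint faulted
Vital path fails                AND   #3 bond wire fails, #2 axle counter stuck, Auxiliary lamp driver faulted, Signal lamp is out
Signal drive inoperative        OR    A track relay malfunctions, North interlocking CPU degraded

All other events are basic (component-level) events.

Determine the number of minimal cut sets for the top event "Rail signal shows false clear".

6

Signal drive inoperative [OR]: union of children's cut sets → 2 cut set(s).
Vital path fails [AND]: one cut set from each child combined → 1 × 1 × 1 × 1 = 1 cut set(s).
Interlocking logic down [AND]: one cut set from each child combined → 1 × 1 = 1 cut set(s).
Detection branch inoperative [OR]: union of children's cut sets → 5 cut set(s).
Track circuit fails [AND]: one cut set from each child combined → 1 × 1 × 1 = 1 cut set(s).
Power stage fails [AND]: one cut set from each child combined → 1 × 1 × 1 = 1 cut set(s).
Rail signal shows false clear [OR]: union of children's cut sets → 6 cut set(s).
Minimal cut sets: {A track relay malfunctions}; {North interlocking CPU degraded}; {Secondary vital relay failed}; {#2 axle counter stuck, #3 bond wire fails, Auxiliary lamp driver faulted, Signal lamp is out}; {Auxiliary cable faulted, Right insulated joint faulted}; {#1 interlocking CPU 2 lost, #3 vital relay 2 failed, Lower track relay 2 trips, Outboard bond wire 2 is inoperative, Power supply degraded}.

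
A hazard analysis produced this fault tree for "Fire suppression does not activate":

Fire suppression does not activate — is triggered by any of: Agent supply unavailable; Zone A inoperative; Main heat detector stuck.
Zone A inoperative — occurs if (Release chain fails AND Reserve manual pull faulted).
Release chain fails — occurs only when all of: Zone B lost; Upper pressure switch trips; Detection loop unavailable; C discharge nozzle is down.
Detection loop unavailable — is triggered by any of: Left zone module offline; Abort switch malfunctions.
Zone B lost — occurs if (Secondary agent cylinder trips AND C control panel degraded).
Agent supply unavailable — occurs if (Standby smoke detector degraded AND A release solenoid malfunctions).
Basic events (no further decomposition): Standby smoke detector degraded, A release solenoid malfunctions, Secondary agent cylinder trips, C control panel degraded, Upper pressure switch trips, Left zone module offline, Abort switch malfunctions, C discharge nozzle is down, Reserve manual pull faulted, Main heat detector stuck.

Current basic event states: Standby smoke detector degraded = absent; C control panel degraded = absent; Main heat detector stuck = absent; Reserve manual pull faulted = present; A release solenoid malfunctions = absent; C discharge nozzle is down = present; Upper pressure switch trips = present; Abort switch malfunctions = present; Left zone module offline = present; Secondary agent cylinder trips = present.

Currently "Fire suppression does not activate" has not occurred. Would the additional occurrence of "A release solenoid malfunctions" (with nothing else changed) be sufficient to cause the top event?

Counterfactual: set "A release solenoid malfunctions" to occurred.
Agent supply unavailable [AND]: Standby smoke detector degraded=not, A release solenoid malfunctions=occurs → not all inputs occur → does not occur.
Zone B lost [AND]: Secondary agent cylinder trips=occurs, C control panel degraded=not → not all inputs occur → does not occur.
Detection loop unavailable [OR]: Left zone module offline=occurs, Abort switch malfunctions=occurs → at least one input occurs → occurs.
Release chain fails [AND]: Zone B lost=not, Upper pressure switch trips=occurs, Detection loop unavailable=occurs, C discharge nozzle is down=occurs → not all inputs occur → does not occur.
Zone A inoperative [AND]: Release chain fails=not, Reserve manual pull faulted=occurs → not all inputs occur → does not occur.
Fire suppression does not activate [OR]: Agent supply unavailable=not, Zone A inoperative=not, Main heat detector stuck=not → no input occurs → does not occur.

No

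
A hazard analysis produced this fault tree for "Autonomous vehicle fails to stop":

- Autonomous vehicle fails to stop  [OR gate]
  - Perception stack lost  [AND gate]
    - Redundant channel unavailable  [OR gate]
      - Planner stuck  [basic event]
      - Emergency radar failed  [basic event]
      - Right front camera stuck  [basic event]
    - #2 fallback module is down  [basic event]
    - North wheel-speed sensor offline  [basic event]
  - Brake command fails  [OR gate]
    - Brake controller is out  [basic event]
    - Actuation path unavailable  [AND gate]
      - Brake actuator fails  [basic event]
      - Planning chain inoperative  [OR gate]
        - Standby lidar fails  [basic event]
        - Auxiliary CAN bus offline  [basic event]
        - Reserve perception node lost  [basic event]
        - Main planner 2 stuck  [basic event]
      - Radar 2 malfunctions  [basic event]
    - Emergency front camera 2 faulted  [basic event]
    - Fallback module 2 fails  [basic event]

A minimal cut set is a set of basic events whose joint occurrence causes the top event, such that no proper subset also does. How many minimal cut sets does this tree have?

10

Redundant channel unavailable [OR]: union of children's cut sets → 3 cut set(s).
Perception stack lost [AND]: one cut set from each child combined → 3 × 1 × 1 = 3 cut set(s).
Planning chain inoperative [OR]: union of children's cut sets → 4 cut set(s).
Actuation path unavailable [AND]: one cut set from each child combined → 1 × 4 × 1 = 4 cut set(s).
Brake command fails [OR]: union of children's cut sets → 7 cut set(s).
Autonomous vehicle fails to stop [OR]: union of children's cut sets → 10 cut set(s).
Minimal cut sets: {#2 fallback module is down, North wheel-speed sensor offline, Planner stuck}; {#2 fallback module is down, Emergency radar failed, North wheel-speed sensor offline}; {#2 fallback module is down, North wheel-speed sensor offline, Right front camera stuck}; {Brake controller is out}; {Brake actuator fails, Radar 2 malfunctions, Standby lidar fails}; {Auxiliary CAN bus offline, Brake actuator fails, Radar 2 malfunctions}; {Brake actuator fails, Radar 2 malfunctions, Reserve perception node lost}; {Brake actuator fails, Main planner 2 stuck, Radar 2 malfunctions}; {Emergency front camera 2 faulted}; {Fallback module 2 fails}.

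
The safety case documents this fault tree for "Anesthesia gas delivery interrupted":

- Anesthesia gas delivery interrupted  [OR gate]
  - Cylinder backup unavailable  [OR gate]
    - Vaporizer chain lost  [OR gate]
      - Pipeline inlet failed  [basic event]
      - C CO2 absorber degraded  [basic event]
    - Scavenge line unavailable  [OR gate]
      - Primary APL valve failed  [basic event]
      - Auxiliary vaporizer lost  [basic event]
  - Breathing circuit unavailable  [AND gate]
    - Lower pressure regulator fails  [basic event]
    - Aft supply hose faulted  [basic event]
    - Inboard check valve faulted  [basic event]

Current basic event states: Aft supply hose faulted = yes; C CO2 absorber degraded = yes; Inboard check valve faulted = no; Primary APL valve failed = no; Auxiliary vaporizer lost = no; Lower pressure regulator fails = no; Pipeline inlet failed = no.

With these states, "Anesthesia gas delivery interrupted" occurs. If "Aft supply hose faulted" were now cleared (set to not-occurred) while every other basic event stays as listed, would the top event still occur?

Yes

Counterfactual: set "Aft supply hose faulted" to not occurred.
Vaporizer chain lost [OR]: Pipeline inlet failed=not, C CO2 absorber degraded=occurs → at least one input occurs → occurs.
Scavenge line unavailable [OR]: Primary APL valve failed=not, Auxiliary vaporizer lost=not → no input occurs → does not occur.
Cylinder backup unavailable [OR]: Vaporizer chain lost=occurs, Scavenge line unavailable=not → at least one input occurs → occurs.
Breathing circuit unavailable [AND]: Lower pressure regulator fails=not, Aft supply hose faulted=not, Inboard check valve faulted=not → not all inputs occur → does not occur.
Anesthesia gas delivery interrupted [OR]: Cylinder backup unavailable=occurs, Breathing circuit unavailable=not → at least one input occurs → occurs.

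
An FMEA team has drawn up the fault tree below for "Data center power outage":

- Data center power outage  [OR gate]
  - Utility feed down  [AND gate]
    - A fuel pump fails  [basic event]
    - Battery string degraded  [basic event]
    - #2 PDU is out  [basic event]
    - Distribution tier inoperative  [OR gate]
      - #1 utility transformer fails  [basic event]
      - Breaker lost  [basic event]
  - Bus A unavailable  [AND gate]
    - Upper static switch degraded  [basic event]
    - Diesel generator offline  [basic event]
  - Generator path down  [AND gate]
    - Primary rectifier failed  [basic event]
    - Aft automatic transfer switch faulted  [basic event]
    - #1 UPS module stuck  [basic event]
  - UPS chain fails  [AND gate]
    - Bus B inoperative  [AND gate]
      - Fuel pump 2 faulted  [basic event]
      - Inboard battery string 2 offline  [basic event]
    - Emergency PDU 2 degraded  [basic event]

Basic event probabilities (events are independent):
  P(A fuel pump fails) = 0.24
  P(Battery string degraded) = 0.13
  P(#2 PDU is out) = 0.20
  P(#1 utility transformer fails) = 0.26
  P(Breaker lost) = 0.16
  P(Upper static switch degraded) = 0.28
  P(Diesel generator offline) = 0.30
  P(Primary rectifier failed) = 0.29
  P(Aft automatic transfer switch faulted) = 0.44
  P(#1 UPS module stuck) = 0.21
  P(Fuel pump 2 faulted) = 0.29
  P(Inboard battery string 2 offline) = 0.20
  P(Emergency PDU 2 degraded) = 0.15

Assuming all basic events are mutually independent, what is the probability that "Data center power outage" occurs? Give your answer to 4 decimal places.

0.1184

P(Distribution tier inoperative) [OR] = 1 − (1−0.26) × (1−0.16) = 0.378400
P(Utility feed down) [AND] = 0.24 × 0.13 × 0.20 × 0.378400 = 0.002361
P(Bus A unavailable) [AND] = 0.28 × 0.30 = 0.084000
P(Generator path down) [AND] = 0.29 × 0.44 × 0.21 = 0.026796
P(Bus B inoperative) [AND] = 0.29 × 0.20 = 0.058000
P(UPS chain fails) [AND] = 0.058000 × 0.15 = 0.008700
P(Data center power outage) [OR] = 1 − (1−0.002361) × (1−0.084000) × (1−0.026796) × (1−0.008700) = 0.118387
Rounded to 4 decimal places: P(Data center power outage) ≈ 0.1184.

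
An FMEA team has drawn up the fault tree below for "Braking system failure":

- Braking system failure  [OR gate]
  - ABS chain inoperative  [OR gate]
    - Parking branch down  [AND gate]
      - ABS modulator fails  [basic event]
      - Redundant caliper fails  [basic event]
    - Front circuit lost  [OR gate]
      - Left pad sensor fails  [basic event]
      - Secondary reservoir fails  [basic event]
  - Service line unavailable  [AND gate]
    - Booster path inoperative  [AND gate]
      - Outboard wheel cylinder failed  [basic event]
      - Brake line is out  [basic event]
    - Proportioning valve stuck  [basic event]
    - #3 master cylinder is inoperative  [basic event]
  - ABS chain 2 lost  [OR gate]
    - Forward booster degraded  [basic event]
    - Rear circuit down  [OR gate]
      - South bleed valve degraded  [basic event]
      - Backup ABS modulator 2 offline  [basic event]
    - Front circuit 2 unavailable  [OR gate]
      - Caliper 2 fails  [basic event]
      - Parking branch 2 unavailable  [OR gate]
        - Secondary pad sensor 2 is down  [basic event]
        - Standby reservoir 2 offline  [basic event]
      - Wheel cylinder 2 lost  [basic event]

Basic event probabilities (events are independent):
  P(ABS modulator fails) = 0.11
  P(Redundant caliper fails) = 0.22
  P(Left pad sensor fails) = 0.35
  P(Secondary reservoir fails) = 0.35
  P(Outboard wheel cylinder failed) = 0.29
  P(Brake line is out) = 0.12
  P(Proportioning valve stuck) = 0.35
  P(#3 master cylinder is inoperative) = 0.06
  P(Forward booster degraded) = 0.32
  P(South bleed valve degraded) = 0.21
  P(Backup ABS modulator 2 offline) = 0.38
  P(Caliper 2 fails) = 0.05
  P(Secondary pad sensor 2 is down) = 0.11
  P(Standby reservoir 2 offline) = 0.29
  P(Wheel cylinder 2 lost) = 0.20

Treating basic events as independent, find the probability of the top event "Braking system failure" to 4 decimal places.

0.9341

P(Parking branch down) [AND] = 0.11 × 0.22 = 0.024200
P(Front circuit lost) [OR] = 1 − (1−0.35) × (1−0.35) = 0.577500
P(ABS chain inoperative) [OR] = 1 − (1−0.024200) × (1−0.577500) = 0.587725
P(Booster path inoperative) [AND] = 0.29 × 0.12 = 0.034800
P(Service line unavailable) [AND] = 0.034800 × 0.35 × 0.06 = 0.000731
P(Rear circuit down) [OR] = 1 − (1−0.21) × (1−0.38) = 0.510200
P(Parking branch 2 unavailable) [OR] = 1 − (1−0.11) × (1−0.29) = 0.368100
P(Front circuit 2 unavailable) [OR] = 1 − (1−0.05) × (1−0.368100) × (1−0.20) = 0.519756
P(ABS chain 2 lost) [OR] = 1 − (1−0.32) × (1−0.510200) × (1−0.519756) = 0.840048
P(Braking system failure) [OR] = 1 − (1−0.587725) × (1−0.000731) × (1−0.840048) = 0.934104
Rounded to 4 decimal places: P(Braking system failure) ≈ 0.9341.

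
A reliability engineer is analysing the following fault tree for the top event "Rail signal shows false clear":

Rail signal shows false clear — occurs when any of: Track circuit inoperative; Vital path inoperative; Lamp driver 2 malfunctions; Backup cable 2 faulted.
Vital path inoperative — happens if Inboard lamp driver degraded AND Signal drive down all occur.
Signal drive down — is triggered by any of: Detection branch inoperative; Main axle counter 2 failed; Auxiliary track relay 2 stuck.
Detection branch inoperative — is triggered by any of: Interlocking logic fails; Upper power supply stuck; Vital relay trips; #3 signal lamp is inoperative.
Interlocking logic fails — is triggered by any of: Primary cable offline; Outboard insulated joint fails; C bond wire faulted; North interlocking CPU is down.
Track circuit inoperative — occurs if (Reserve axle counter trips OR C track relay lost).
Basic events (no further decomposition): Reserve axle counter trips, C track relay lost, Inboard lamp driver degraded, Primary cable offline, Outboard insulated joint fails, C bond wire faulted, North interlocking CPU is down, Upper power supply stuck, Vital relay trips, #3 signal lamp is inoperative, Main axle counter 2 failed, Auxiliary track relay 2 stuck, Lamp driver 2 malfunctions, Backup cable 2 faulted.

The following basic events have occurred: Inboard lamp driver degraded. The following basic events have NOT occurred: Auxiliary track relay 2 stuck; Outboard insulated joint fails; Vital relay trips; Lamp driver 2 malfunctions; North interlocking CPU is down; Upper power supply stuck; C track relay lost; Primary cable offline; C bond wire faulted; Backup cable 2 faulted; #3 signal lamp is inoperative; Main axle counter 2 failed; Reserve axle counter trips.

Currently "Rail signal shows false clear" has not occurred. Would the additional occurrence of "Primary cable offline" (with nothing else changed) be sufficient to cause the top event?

Counterfactual: set "Primary cable offline" to occurred.
Track circuit inoperative [OR]: Reserve axle counter trips=not, C track relay lost=not → no input occurs → does not occur.
Interlocking logic fails [OR]: Primary cable offline=occurs, Outboard insulated joint fails=not, C bond wire faulted=not, North interlocking CPU is down=not → at least one input occurs → occurs.
Detection branch inoperative [OR]: Interlocking logic fails=occurs, Upper power supply stuck=not, Vital relay trips=not, #3 signal lamp is inoperative=not → at least one input occurs → occurs.
Signal drive down [OR]: Detection branch inoperative=occurs, Main axle counter 2 failed=not, Auxiliary track relay 2 stuck=not → at least one input occurs → occurs.
Vital path inoperative [AND]: Inboard lamp driver degraded=occurs, Signal drive down=occurs → all inputs occur → occurs.
Rail signal shows false clear [OR]: Track circuit inoperative=not, Vital path inoperative=occurs, Lamp driver 2 malfunctions=not, Backup cable 2 faulted=not → at least one input occurs → occurs.

Yes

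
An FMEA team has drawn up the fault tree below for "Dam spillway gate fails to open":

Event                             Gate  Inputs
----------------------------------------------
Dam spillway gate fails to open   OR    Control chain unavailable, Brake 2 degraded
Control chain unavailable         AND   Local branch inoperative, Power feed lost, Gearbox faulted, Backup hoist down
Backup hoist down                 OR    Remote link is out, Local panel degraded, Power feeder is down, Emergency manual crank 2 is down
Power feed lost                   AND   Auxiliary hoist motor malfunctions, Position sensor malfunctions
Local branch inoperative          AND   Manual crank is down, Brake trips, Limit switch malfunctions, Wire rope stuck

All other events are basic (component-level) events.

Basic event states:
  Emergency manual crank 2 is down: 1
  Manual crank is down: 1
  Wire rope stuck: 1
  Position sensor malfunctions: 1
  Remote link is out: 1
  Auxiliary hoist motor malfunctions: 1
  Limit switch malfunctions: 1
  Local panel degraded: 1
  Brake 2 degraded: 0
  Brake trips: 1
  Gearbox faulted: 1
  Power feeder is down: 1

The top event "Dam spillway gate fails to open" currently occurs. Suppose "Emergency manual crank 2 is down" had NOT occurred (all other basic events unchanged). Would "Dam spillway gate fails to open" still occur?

Counterfactual: set "Emergency manual crank 2 is down" to not occurred.
Local branch inoperative [AND]: Manual crank is down=occurs, Brake trips=occurs, Limit switch malfunctions=occurs, Wire rope stuck=occurs → all inputs occur → occurs.
Power feed lost [AND]: Auxiliary hoist motor malfunctions=occurs, Position sensor malfunctions=occurs → all inputs occur → occurs.
Backup hoist down [OR]: Remote link is out=occurs, Local panel degraded=occurs, Power feeder is down=occurs, Emergency manual crank 2 is down=not → at least one input occurs → occurs.
Control chain unavailable [AND]: Local branch inoperative=occurs, Power feed lost=occurs, Gearbox faulted=occurs, Backup hoist down=occurs → all inputs occur → occurs.
Dam spillway gate fails to open [OR]: Control chain unavailable=occurs, Brake 2 degraded=not → at least one input occurs → occurs.

Yes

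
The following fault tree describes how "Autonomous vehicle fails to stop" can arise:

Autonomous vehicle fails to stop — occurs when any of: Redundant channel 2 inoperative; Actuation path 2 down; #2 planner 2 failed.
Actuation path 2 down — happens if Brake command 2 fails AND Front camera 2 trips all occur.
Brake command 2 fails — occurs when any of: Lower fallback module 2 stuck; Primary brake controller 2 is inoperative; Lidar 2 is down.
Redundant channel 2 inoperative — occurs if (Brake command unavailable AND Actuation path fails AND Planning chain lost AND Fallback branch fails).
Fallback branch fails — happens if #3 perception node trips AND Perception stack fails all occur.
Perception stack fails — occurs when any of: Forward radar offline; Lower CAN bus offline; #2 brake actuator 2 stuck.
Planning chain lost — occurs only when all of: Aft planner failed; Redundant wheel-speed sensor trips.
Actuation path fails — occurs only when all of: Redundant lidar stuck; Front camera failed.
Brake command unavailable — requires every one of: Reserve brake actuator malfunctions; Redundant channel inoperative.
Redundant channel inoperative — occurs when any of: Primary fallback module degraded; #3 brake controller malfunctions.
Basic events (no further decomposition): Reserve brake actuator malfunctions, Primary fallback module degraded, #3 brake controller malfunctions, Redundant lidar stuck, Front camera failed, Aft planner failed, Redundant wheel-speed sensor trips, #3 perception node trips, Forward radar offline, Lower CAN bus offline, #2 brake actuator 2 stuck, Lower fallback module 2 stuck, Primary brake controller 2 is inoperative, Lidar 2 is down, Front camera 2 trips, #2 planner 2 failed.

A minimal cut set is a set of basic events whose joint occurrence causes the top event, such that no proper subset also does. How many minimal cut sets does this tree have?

Redundant channel inoperative [OR]: union of children's cut sets → 2 cut set(s).
Brake command unavailable [AND]: one cut set from each child combined → 1 × 2 = 2 cut set(s).
Actuation path fails [AND]: one cut set from each child combined → 1 × 1 = 1 cut set(s).
Planning chain lost [AND]: one cut set from each child combined → 1 × 1 = 1 cut set(s).
Perception stack fails [OR]: union of children's cut sets → 3 cut set(s).
Fallback branch fails [AND]: one cut set from each child combined → 1 × 3 = 3 cut set(s).
Redundant channel 2 inoperative [AND]: one cut set from each child combined → 2 × 1 × 1 × 3 = 6 cut set(s).
Brake command 2 fails [OR]: union of children's cut sets → 3 cut set(s).
Actuation path 2 down [AND]: one cut set from each child combined → 3 × 1 = 3 cut set(s).
Autonomous vehicle fails to stop [OR]: union of children's cut sets → 10 cut set(s).
Minimal cut sets: {#3 perception node trips, Aft planner failed, Forward radar offline, Front camera failed, Primary fallback module degraded, Redundant lidar stuck, Redundant wheel-speed sensor trips, Reserve brake actuator malfunctions}; {#3 perception node trips, Aft planner failed, Front camera failed, Lower CAN bus offline, Primary fallback module degraded, Redundant lidar stuck, Redundant wheel-speed sensor trips, Reserve brake actuator malfunctions}; {#2 brake actuator 2 stuck, #3 perception node trips, Aft planner failed, Front camera failed, Primary fallback module degraded, Redundant lidar stuck, Redundant wheel-speed sensor trips, Reserve brake actuator malfunctions}; {#3 brake controller malfunctions, #3 perception node trips, Aft planner failed, Forward radar offline, Front camera failed, Redundant lidar stuck, Redundant wheel-speed sensor trips, Reserve brake actuator malfunctions}; {#3 brake controller malfunctions, #3 perception node trips, Aft planner failed, Front camera failed, Lower CAN bus offline, Redundant lidar stuck, Redundant wheel-speed sensor trips, Reserve brake actuator malfunctions}; {#2 brake actuator 2 stuck, #3 brake controller malfunctions, #3 perception node trips, Aft planner failed, Front camera failed, Redundant lidar stuck, Redundant wheel-speed sensor trips, Reserve brake actuator malfunctions}; {Front camera 2 trips, Lower fallback module 2 stuck}; {Front camera 2 trips, Primary brake controller 2 is inoperative}; {Front camera 2 trips, Lidar 2 is down}; {#2 planner 2 failed}.

10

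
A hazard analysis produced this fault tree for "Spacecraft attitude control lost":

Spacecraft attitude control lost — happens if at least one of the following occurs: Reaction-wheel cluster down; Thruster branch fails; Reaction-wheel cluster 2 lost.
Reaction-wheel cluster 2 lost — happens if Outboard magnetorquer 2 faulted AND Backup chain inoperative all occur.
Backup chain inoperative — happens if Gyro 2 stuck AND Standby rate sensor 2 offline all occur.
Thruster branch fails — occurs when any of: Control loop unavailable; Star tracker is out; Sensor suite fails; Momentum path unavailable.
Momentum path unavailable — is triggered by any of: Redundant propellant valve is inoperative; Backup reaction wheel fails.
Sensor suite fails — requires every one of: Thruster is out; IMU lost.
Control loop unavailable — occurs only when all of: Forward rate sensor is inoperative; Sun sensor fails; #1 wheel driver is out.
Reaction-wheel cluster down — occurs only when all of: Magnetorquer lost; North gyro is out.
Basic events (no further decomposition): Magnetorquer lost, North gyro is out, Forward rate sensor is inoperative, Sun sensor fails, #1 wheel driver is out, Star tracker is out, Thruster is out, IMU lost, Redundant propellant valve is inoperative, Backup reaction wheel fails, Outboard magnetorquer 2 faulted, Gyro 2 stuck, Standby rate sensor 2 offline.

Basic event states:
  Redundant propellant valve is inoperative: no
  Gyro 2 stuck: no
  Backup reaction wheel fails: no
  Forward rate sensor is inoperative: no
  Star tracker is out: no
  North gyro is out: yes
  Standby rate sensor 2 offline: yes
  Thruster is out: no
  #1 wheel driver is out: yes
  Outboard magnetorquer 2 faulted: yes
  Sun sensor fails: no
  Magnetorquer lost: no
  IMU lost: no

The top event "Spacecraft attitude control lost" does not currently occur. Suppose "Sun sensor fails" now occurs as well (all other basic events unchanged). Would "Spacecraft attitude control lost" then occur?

Counterfactual: set "Sun sensor fails" to occurred.
Reaction-wheel cluster down [AND]: Magnetorquer lost=not, North gyro is out=occurs → not all inputs occur → does not occur.
Control loop unavailable [AND]: Forward rate sensor is inoperative=not, Sun sensor fails=occurs, #1 wheel driver is out=occurs → not all inputs occur → does not occur.
Sensor suite fails [AND]: Thruster is out=not, IMU lost=not → not all inputs occur → does not occur.
Momentum path unavailable [OR]: Redundant propellant valve is inoperative=not, Backup reaction wheel fails=not → no input occurs → does not occur.
Thruster branch fails [OR]: Control loop unavailable=not, Star tracker is out=not, Sensor suite fails=not, Momentum path unavailable=not → no input occurs → does not occur.
Backup chain inoperative [AND]: Gyro 2 stuck=not, Standby rate sensor 2 offline=occurs → not all inputs occur → does not occur.
Reaction-wheel cluster 2 lost [AND]: Outboard magnetorquer 2 faulted=occurs, Backup chain inoperative=not → not all inputs occur → does not occur.
Spacecraft attitude control lost [OR]: Reaction-wheel cluster down=not, Thruster branch fails=not, Reaction-wheel cluster 2 lost=not → no input occurs → does not occur.

No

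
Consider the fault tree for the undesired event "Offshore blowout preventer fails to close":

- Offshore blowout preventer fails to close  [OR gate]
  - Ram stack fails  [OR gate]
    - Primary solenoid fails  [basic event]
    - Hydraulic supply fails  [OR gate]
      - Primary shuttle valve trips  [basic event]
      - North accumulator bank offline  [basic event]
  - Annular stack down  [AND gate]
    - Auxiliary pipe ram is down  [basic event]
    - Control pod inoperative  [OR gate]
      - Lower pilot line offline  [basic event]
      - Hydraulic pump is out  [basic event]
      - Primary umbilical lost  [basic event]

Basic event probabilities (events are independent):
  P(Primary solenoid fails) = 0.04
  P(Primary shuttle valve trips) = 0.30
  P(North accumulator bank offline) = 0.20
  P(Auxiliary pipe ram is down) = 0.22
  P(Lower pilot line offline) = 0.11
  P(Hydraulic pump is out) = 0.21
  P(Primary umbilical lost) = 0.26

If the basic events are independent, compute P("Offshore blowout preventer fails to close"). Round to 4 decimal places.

0.5191

P(Hydraulic supply fails) [OR] = 1 − (1−0.30) × (1−0.20) = 0.440000
P(Ram stack fails) [OR] = 1 − (1−0.04) × (1−0.440000) = 0.462400
P(Control pod inoperative) [OR] = 1 − (1−0.11) × (1−0.21) × (1−0.26) = 0.479706
P(Annular stack down) [AND] = 0.22 × 0.479706 = 0.105535
P(Offshore blowout preventer fails to close) [OR] = 1 − (1−0.462400) × (1−0.105535) = 0.519136
Rounded to 4 decimal places: P(Offshore blowout preventer fails to close) ≈ 0.5191.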